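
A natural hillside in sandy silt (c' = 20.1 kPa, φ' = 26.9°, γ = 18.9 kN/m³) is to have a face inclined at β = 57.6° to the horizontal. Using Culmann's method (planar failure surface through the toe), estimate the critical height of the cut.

H_c = 22.86 m

Culmann's analysis gives the critical failure plane at α_cr = (β + φ')/2 = (57.6 + 26.9)/2 = 42.2°, and the critical height
H_c = (4c'/γ) · sinβ cosφ' / [1 − cos(β − φ')]
    = (4·20.1/18.9) · sin57.6°·cos26.9° / [1 − cos(30.7°)]
    = 4.254 · 0.8443·0.8918 / [1 − 0.8599]
    = 4.254 · 0.7530 / 0.1401
    = 22.86 m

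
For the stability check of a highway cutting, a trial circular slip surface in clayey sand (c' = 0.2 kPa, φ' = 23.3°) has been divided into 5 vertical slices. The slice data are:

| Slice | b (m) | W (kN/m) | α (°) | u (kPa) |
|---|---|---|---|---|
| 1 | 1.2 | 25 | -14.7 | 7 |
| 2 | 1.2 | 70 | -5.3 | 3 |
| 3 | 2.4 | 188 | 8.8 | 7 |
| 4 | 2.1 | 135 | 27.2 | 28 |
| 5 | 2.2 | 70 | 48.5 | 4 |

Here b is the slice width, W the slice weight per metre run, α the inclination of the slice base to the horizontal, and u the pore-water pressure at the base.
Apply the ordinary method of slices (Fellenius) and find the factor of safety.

FS = 1.13

Ordinary method of slices: FS = Σ[c'·Δl_i + (W_i cosα_i − u_i·Δl_i)·tanφ'] / Σ W_i sinα_i, with Δl_i = b_i / cosα_i.
Slice 1: Δl = 1.2/cos(-14.7°) = 1.241 m; N'_1 = 25·cos(-14.7°) − 7·1.241 = 15.5; c'Δl = 0.25; W sinα = -6.3
Slice 2: Δl = 1.2/cos(-5.3°) = 1.205 m; N'_2 = 70·cos(-5.3°) − 3·1.205 = 66.1; c'Δl = 0.24; W sinα = -6.5
Slice 3: Δl = 2.4/cos8.8° = 2.429 m; N'_3 = 188·cos8.8° − 7·2.429 = 168.8; c'Δl = 0.49; W sinα = 28.8
Slice 4: Δl = 2.1/cos27.2° = 2.361 m; N'_4 = 135·cos27.2° − 28·2.361 = 54.0; c'Δl = 0.47; W sinα = 61.7
Slice 5: Δl = 2.2/cos48.5° = 3.320 m; N'_5 = 70·cos48.5° − 4·3.320 = 33.1; c'Δl = 0.66; W sinα = 52.4
Σc'Δl = 2.1 kN/m; ΣN' = 337.4 kN/m; ΣW sinα = 130.1 kN/m
Resisting = 2.1 + 337.4·tan23.3° = 2.1 + 145.3 = 147.4 kN/m
FS = 147.4 / 130.1 = 1.133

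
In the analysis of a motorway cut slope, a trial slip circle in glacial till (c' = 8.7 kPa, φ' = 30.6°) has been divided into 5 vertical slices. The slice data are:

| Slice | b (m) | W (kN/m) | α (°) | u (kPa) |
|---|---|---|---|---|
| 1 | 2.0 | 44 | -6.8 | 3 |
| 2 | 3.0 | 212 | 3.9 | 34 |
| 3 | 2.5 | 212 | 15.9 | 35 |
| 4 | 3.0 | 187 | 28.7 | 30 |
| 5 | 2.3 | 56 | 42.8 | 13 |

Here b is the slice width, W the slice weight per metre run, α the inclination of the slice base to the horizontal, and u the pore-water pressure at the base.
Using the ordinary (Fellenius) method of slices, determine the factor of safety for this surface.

FS = 1.61

Ordinary method of slices: FS = Σ[c'·Δl_i + (W_i cosα_i − u_i·Δl_i)·tanφ'] / Σ W_i sinα_i, with Δl_i = b_i / cosα_i.
Slice 1: Δl = 2.0/cos(-6.8°) = 2.014 m; N'_1 = 44·cos(-6.8°) − 3·2.014 = 37.6; c'Δl = 17.52; W sinα = -5.2
Slice 2: Δl = 3.0/cos3.9° = 3.007 m; N'_2 = 212·cos3.9° − 34·3.007 = 109.3; c'Δl = 26.16; W sinα = 14.4
Slice 3: Δl = 2.5/cos15.9° = 2.599 m; N'_3 = 212·cos15.9° − 35·2.599 = 112.9; c'Δl = 22.62; W sinα = 58.1
Slice 4: Δl = 3.0/cos28.7° = 3.420 m; N'_4 = 187·cos28.7° − 30·3.420 = 61.4; c'Δl = 29.76; W sinα = 89.8
Slice 5: Δl = 2.3/cos42.8° = 3.135 m; N'_5 = 56·cos42.8° − 13·3.135 = 0.3; c'Δl = 27.27; W sinα = 38.0
Σc'Δl = 123.3 kN/m; ΣN' = 321.6 kN/m; ΣW sinα = 195.1 kN/m
Resisting = 123.3 + 321.6·tan30.6° = 123.3 + 190.2 = 313.5 kN/m
FS = 313.5 / 195.1 = 1.607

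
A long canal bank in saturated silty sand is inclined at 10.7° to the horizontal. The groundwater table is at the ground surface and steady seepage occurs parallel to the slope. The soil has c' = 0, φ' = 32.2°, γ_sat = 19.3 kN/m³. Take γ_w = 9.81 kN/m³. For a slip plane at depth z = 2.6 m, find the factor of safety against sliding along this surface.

With seepage parallel to the slope and the water table at the surface, the effective normal stress on the slip plane uses the buoyant unit weight γ' = γ_sat − γ_w while the driving shear stress uses γ_sat:
FS = [c' + γ' z cos²β tanφ'] / [γ_sat z sinβ cosβ]
(For c' = 0 this reduces to FS = (γ'/γ_sat)·tanφ'/tanβ.)
γ' = 19.3 − 9.81 = 9.49 kN/m³
Numerator = 0.0 + 9.49·2.6·cos²10.7°·tan32.2° = 0.0 + 9.49·2.6·0.9655·0.6297 = 15.002 kPa
Denominator = 19.3·2.6·sin10.7°·cos10.7° = 19.3·2.6·0.1857·0.9826 = 9.155 kPa
FS = 15.002 / 9.155 = 1.639

FS = 1.64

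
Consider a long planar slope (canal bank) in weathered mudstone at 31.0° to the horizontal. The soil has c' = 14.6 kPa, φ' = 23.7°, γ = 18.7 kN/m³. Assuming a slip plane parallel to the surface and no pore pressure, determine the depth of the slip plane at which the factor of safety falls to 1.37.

z = 2.77 m

Setting FS = 1.37 in FS = [c' + γz cos²β tanφ'] / [γz sinβ cosβ] and solving for z:
z = c' / [γ cosβ (FS·sinβ − cosβ·tanφ')]
  = 14.6 / [18.7·cos31.0°·(1.37·sin31.0° − cos31.0°·tan23.7°)]
  = 14.6 / [18.7·0.8572·(1.37·0.5150 − 0.8572·0.4390)]
  = 14.6 / 5.2789 = 2.766 m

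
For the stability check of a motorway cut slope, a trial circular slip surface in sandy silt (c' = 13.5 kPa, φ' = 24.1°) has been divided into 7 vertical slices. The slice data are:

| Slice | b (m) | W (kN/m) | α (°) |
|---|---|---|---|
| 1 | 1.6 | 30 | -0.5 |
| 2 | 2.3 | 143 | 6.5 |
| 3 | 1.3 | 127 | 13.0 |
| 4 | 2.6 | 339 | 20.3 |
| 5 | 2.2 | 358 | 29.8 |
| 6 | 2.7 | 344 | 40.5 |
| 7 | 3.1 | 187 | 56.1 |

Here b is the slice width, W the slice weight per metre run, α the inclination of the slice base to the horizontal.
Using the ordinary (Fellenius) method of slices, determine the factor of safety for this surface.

FS = 1.17

Ordinary method of slices: FS = Σ[c'·Δl_i + (W_i cosα_i)·tanφ'] / Σ W_i sinα_i, with Δl_i = b_i / cosα_i.
Slice 1: Δl = 1.6/cos(-0.5°) = 1.600 m; N'_1 = 30·cos(-0.5°) = 30.0; c'Δl = 21.60; W sinα = -0.3
Slice 2: Δl = 2.3/cos6.5° = 2.315 m; N'_2 = 143·cos6.5° = 142.1; c'Δl = 31.25; W sinα = 16.2
Slice 3: Δl = 1.3/cos13.0° = 1.334 m; N'_3 = 127·cos13.0° = 123.7; c'Δl = 18.01; W sinα = 28.6
Slice 4: Δl = 2.6/cos20.3° = 2.772 m; N'_4 = 339·cos20.3° = 317.9; c'Δl = 37.42; W sinα = 117.6
Slice 5: Δl = 2.2/cos29.8° = 2.535 m; N'_5 = 358·cos29.8° = 310.7; c'Δl = 34.23; W sinα = 177.9
Slice 6: Δl = 2.7/cos40.5° = 3.551 m; N'_6 = 344·cos40.5° = 261.6; c'Δl = 47.93; W sinα = 223.4
Slice 7: Δl = 3.1/cos56.1° = 5.558 m; N'_7 = 187·cos56.1° = 104.3; c'Δl = 75.03; W sinα = 155.2
Σc'Δl = 265.5 kN/m; ΣN' = 1290.3 kN/m; ΣW sinα = 718.6 kN/m
Resisting = 265.5 + 1290.3·tan24.1° = 265.5 + 577.2 = 842.7 kN/m
FS = 842.7 / 718.6 = 1.173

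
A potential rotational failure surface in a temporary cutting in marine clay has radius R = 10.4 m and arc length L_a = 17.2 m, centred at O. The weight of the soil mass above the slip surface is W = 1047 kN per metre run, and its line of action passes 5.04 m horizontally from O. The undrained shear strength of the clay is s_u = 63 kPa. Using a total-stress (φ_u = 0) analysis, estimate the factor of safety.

Taking moments about the centre O, the resisting moment is provided by the undrained shear strength acting along the arc:
M_R = s_u·L_a·R = 63·17.20·10.4 = 11269.4 kN·m/m
M_D = W·d = 1047·5.04 = 5276.9 kN·m/m
FS = M_R / M_D = 11269.4 / 5276.9 = 2.136

FS = 2.14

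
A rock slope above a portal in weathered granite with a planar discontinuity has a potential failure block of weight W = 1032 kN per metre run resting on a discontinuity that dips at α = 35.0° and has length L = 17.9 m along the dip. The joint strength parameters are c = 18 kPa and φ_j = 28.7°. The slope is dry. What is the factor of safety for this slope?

Resolving the block weight along and normal to the plane and applying the Mohr–Coulomb strength on the joint:
N' = W cosα = 1032·cos35.0° = 845.4 kN/m
Driving force T = W sinα = 1032·sin35.0° = 591.9 kN/m
Resisting force R = c·L + N'·tanφ_j = 18·17.9 + 845.4·tan28.7° = 322.2 + 462.8 = 785.0 kN/m
FS = R / T = 785.0 / 591.9 = 1.326

FS = 1.33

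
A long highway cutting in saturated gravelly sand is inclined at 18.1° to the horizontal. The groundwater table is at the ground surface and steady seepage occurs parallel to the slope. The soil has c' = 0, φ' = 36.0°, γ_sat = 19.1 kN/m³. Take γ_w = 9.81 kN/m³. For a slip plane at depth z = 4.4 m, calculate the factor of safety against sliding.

FS = 1.08

With seepage parallel to the slope and the water table at the surface, the effective normal stress on the slip plane uses the buoyant unit weight γ' = γ_sat − γ_w while the driving shear stress uses γ_sat:
FS = [c' + γ' z cos²β tanφ'] / [γ_sat z sinβ cosβ]
(For c' = 0 this reduces to FS = (γ'/γ_sat)·tanφ'/tanβ.)
γ' = 19.1 − 9.81 = 9.29 kN/m³
Numerator = 0.0 + 9.29·4.4·cos²18.1°·tan36.0° = 0.0 + 9.29·4.4·0.9035·0.7265 = 26.832 kPa
Denominator = 19.1·4.4·sin18.1°·cos18.1° = 19.1·4.4·0.3107·0.9505 = 24.817 kPa
FS = 26.832 / 24.817 = 1.081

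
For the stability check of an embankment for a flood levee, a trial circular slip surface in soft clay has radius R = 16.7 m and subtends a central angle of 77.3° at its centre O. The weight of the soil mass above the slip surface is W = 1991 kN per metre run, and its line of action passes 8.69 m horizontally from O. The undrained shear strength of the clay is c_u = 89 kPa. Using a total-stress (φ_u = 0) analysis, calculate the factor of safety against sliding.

FS = 1.94

Taking moments about the centre O, the resisting moment is provided by the undrained shear strength acting along the arc:
Arc length L_a = R·θ = 16.7·(77.3°·π/180) = 16.7·1.3491 = 22.53 m
M_R = c_u·L_a·R = 89·22.53·16.7 = 33487.3 kN·m/m
M_D = W·d = 1991·8.69 = 17301.8 kN·m/m
FS = M_R / M_D = 33487.3 / 17301.8 = 1.935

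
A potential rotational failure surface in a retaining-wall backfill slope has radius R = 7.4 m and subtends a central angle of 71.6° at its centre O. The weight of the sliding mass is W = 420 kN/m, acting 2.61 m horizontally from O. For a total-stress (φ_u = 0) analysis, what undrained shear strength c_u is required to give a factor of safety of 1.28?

c_u = 20.5 kPa

FS = c_u·L_a·R / (W·d), so c_u = FS·W·d / (L_a·R).
Arc length L_a = R·θ = 7.4·(71.6°·π/180) = 7.4·1.2497 = 9.25 m
c_u = 1.28·420·2.61 / (9.25·7.4) = 1403.1 / 68.43 = 20.50 kPa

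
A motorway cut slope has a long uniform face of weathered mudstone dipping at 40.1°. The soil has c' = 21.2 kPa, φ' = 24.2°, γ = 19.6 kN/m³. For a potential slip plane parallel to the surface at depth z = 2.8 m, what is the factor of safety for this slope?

FS = 1.32

For an infinite slope with a slip plane parallel to the surface (no pore pressure): FS = [c' + γz cos²β tanφ'] / [γz sinβ cosβ].
γz = 19.6·2.8 = 54.88 kN/m²
Numerator = 21.2 + 54.88·cos²40.1°·tan24.2° = 21.2 + 54.88·0.5851·0.4494 = 35.631 kPa
Denominator = 54.88·sin40.1°·cos40.1° = 54.88·0.6441·0.7649 = 27.040 kPa
FS = 35.631 / 27.040 = 1.318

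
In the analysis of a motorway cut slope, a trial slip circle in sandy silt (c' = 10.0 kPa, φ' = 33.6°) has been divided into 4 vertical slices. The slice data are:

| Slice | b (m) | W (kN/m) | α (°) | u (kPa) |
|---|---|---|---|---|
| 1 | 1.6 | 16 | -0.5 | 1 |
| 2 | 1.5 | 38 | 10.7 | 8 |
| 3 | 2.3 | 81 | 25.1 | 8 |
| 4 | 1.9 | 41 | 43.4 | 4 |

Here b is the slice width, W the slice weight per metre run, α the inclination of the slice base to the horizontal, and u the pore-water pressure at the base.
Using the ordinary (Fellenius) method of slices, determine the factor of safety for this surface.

FS = 2.26

Ordinary method of slices: FS = Σ[c'·Δl_i + (W_i cosα_i − u_i·Δl_i)·tanφ'] / Σ W_i sinα_i, with Δl_i = b_i / cosα_i.
Slice 1: Δl = 1.6/cos(-0.5°) = 1.600 m; N'_1 = 16·cos(-0.5°) − 1·1.600 = 14.4; c'Δl = 16.00; W sinα = -0.1
Slice 2: Δl = 1.5/cos10.7° = 1.527 m; N'_2 = 38·cos10.7° − 8·1.527 = 25.1; c'Δl = 15.27; W sinα = 7.1
Slice 3: Δl = 2.3/cos25.1° = 2.540 m; N'_3 = 81·cos25.1° − 8·2.540 = 53.0; c'Δl = 25.40; W sinα = 34.4
Slice 4: Δl = 1.9/cos43.4° = 2.615 m; N'_4 = 41·cos43.4° − 4·2.615 = 19.3; c'Δl = 26.15; W sinα = 28.2
Σc'Δl = 82.8 kN/m; ΣN' = 111.9 kN/m; ΣW sinα = 69.4 kN/m
Resisting = 82.8 + 111.9·tan33.6° = 82.8 + 74.3 = 157.2 kN/m
FS = 157.2 / 69.4 = 2.263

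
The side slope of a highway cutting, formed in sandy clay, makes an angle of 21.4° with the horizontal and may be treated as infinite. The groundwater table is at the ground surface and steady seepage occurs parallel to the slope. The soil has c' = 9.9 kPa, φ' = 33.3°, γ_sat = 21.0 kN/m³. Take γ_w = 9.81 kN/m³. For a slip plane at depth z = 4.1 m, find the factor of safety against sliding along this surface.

With seepage parallel to the slope and the water table at the surface, the effective normal stress on the slip plane uses the buoyant unit weight γ' = γ_sat − γ_w while the driving shear stress uses γ_sat:
FS = [c' + γ' z cos²β tanφ'] / [γ_sat z sinβ cosβ]
γ' = 21.0 − 9.81 = 11.19 kN/m³
Numerator = 9.9 + 11.19·4.1·cos²21.4°·tan33.3° = 9.9 + 11.19·4.1·0.8669·0.6569 = 36.025 kPa
Denominator = 21.0·4.1·sin21.4°·cos21.4° = 21.0·4.1·0.3649·0.9311 = 29.250 kPa
FS = 36.025 / 29.250 = 1.232

FS = 1.23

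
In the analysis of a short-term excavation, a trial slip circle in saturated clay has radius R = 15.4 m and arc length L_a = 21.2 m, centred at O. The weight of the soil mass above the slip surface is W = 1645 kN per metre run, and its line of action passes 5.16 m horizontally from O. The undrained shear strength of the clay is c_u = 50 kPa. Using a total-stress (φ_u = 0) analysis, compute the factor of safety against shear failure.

Taking moments about the centre O, the resisting moment is provided by the undrained shear strength acting along the arc:
M_R = c_u·L_a·R = 50·21.20·15.4 = 16324.0 kN·m/m
M_D = W·d = 1645·5.16 = 8488.2 kN·m/m
FS = M_R / M_D = 16324.0 / 8488.2 = 1.923

FS = 1.92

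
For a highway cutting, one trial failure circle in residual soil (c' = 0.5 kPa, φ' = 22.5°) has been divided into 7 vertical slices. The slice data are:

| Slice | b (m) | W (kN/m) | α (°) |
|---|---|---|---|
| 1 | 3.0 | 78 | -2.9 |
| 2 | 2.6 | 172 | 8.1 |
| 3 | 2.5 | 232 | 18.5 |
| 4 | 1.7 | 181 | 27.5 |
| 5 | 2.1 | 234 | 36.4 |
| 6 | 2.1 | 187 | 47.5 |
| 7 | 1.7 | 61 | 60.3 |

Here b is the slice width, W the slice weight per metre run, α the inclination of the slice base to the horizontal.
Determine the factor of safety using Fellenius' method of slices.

FS = 0.81

Ordinary method of slices: FS = Σ[c'·Δl_i + (W_i cosα_i)·tanφ'] / Σ W_i sinα_i, with Δl_i = b_i / cosα_i.
Slice 1: Δl = 3.0/cos(-2.9°) = 3.004 m; N'_1 = 78·cos(-2.9°) = 77.9; c'Δl = 1.50; W sinα = -3.9
Slice 2: Δl = 2.6/cos8.1° = 2.626 m; N'_2 = 172·cos8.1° = 170.3; c'Δl = 1.31; W sinα = 24.2
Slice 3: Δl = 2.5/cos18.5° = 2.636 m; N'_3 = 232·cos18.5° = 220.0; c'Δl = 1.32; W sinα = 73.6
Slice 4: Δl = 1.7/cos27.5° = 1.917 m; N'_4 = 181·cos27.5° = 160.5; c'Δl = 0.96; W sinα = 83.6
Slice 5: Δl = 2.1/cos36.4° = 2.609 m; N'_5 = 234·cos36.4° = 188.3; c'Δl = 1.30; W sinα = 138.9
Slice 6: Δl = 2.1/cos47.5° = 3.108 m; N'_6 = 187·cos47.5° = 126.3; c'Δl = 1.55; W sinα = 137.9
Slice 7: Δl = 1.7/cos60.3° = 3.431 m; N'_7 = 61·cos60.3° = 30.2; c'Δl = 1.72; W sinα = 53.0
Σc'Δl = 9.7 kN/m; ΣN' = 973.6 kN/m; ΣW sinα = 507.2 kN/m
Resisting = 9.7 + 973.6·tan22.5° = 9.7 + 403.3 = 413.0 kN/m
FS = 413.0 / 507.2 = 0.814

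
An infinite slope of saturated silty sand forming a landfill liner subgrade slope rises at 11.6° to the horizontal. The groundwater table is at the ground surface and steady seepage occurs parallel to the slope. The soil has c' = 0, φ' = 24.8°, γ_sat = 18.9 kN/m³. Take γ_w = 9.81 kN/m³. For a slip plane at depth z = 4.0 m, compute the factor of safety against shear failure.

FS = 1.08

With seepage parallel to the slope and the water table at the surface, the effective normal stress on the slip plane uses the buoyant unit weight γ' = γ_sat − γ_w while the driving shear stress uses γ_sat:
FS = [c' + γ' z cos²β tanφ'] / [γ_sat z sinβ cosβ]
(For c' = 0 this reduces to FS = (γ'/γ_sat)·tanφ'/tanβ.)
γ' = 18.9 − 9.81 = 9.09 kN/m³
Numerator = 0.0 + 9.09·4.0·cos²11.6°·tan24.8° = 0.0 + 9.09·4.0·0.9596·0.4621 = 16.121 kPa
Denominator = 18.9·4.0·sin11.6°·cos11.6° = 18.9·4.0·0.2011·0.9796 = 14.891 kPa
FS = 16.121 / 14.891 = 1.083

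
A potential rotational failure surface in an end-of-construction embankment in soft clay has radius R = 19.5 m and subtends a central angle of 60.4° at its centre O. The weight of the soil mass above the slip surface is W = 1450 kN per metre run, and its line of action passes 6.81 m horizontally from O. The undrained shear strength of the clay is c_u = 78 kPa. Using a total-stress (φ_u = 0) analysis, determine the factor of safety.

Taking moments about the centre O, the resisting moment is provided by the undrained shear strength acting along the arc:
Arc length L_a = R·θ = 19.5·(60.4°·π/180) = 19.5·1.0542 = 20.56 m
M_R = c_u·L_a·R = 78·20.56·19.5 = 31266.4 kN·m/m
M_D = W·d = 1450·6.81 = 9874.5 kN·m/m
FS = M_R / M_D = 31266.4 / 9874.5 = 3.166

FS = 3.17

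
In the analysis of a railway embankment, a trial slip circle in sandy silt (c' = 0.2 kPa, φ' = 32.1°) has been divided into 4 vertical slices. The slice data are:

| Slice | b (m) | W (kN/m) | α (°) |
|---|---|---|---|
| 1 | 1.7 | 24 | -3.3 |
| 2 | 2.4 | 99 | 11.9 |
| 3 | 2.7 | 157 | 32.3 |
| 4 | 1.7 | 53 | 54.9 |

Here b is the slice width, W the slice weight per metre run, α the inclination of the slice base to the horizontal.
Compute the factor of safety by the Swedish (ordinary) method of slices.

FS = 1.23

Ordinary method of slices: FS = Σ[c'·Δl_i + (W_i cosα_i)·tanφ'] / Σ W_i sinα_i, with Δl_i = b_i / cosα_i.
Slice 1: Δl = 1.7/cos(-3.3°) = 1.703 m; N'_1 = 24·cos(-3.3°) = 24.0; c'Δl = 0.34; W sinα = -1.4
Slice 2: Δl = 2.4/cos11.9° = 2.453 m; N'_2 = 99·cos11.9° = 96.9; c'Δl = 0.49; W sinα = 20.4
Slice 3: Δl = 2.7/cos32.3° = 3.194 m; N'_3 = 157·cos32.3° = 132.7; c'Δl = 0.64; W sinα = 83.9
Slice 4: Δl = 1.7/cos54.9° = 2.956 m; N'_4 = 53·cos54.9° = 30.5; c'Δl = 0.59; W sinα = 43.4
Σc'Δl = 2.1 kN/m; ΣN' = 284.0 kN/m; ΣW sinα = 146.3 kN/m
Resisting = 2.1 + 284.0·tan32.1° = 2.1 + 178.2 = 180.2 kN/m
FS = 180.2 / 146.3 = 1.232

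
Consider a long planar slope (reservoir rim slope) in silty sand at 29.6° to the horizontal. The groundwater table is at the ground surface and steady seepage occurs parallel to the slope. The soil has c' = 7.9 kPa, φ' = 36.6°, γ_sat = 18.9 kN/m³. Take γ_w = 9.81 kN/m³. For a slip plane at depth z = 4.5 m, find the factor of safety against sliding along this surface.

FS = 0.85

With seepage parallel to the slope and the water table at the surface, the effective normal stress on the slip plane uses the buoyant unit weight γ' = γ_sat − γ_w while the driving shear stress uses γ_sat:
FS = [c' + γ' z cos²β tanφ'] / [γ_sat z sinβ cosβ]
γ' = 18.9 − 9.81 = 9.09 kN/m³
Numerator = 7.9 + 9.09·4.5·cos²29.6°·tan36.6° = 7.9 + 9.09·4.5·0.7560·0.7427 = 30.867 kPa
Denominator = 18.9·4.5·sin29.6°·cos29.6° = 18.9·4.5·0.4939·0.8695 = 36.527 kPa
FS = 30.867 / 36.527 = 0.845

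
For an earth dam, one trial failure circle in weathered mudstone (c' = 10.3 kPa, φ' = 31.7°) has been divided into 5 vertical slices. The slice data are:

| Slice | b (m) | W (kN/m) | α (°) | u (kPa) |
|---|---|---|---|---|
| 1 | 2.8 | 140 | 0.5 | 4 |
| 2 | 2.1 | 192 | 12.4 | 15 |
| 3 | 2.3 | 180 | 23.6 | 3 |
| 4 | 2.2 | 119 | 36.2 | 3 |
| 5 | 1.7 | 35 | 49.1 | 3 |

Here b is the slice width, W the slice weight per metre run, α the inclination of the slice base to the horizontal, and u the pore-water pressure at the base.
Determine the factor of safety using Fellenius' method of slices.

FS = 2.22

Ordinary method of slices: FS = Σ[c'·Δl_i + (W_i cosα_i − u_i·Δl_i)·tanφ'] / Σ W_i sinα_i, with Δl_i = b_i / cosα_i.
Slice 1: Δl = 2.8/cos0.5° = 2.800 m; N'_1 = 140·cos0.5° − 4·2.800 = 128.8; c'Δl = 28.84; W sinα = 1.2
Slice 2: Δl = 2.1/cos12.4° = 2.150 m; N'_2 = 192·cos12.4° − 15·2.150 = 155.3; c'Δl = 22.15; W sinα = 41.2
Slice 3: Δl = 2.3/cos23.6° = 2.510 m; N'_3 = 180·cos23.6° − 3·2.510 = 157.4; c'Δl = 25.85; W sinα = 72.1
Slice 4: Δl = 2.2/cos36.2° = 2.726 m; N'_4 = 119·cos36.2° − 3·2.726 = 87.8; c'Δl = 28.08; W sinα = 70.3
Slice 5: Δl = 1.7/cos49.1° = 2.596 m; N'_5 = 35·cos49.1° − 3·2.596 = 15.1; c'Δl = 26.74; W sinα = 26.5
Σc'Δl = 131.7 kN/m; ΣN' = 544.5 kN/m; ΣW sinα = 211.3 kN/m
Resisting = 131.7 + 544.5·tan31.7° = 131.7 + 336.3 = 467.9 kN/m
FS = 467.9 / 211.3 = 2.215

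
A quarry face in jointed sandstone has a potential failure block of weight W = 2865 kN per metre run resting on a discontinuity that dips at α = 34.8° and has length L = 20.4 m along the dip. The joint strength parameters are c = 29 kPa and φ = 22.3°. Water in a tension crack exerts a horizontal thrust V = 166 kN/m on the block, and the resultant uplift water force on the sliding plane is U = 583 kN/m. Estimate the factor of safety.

FS = 0.72

Resolving the block weight along and normal to the plane and applying the Mohr–Coulomb strength on the joint:
N' = W cosα − U − V sinα = 2865·cos34.8° − 583 − 166·sin34.8° = 1674.9 kN/m
Driving force T = W sinα + V cosα = 2865·sin34.8° + 166·cos34.8° = 1771.4 kN/m
Resisting force R = c·L + N'·tanφ = 29·20.4 + 1674.9·tan22.3° = 591.6 + 686.9 = 1278.5 kN/m
FS = R / T = 1278.5 / 1771.4 = 0.722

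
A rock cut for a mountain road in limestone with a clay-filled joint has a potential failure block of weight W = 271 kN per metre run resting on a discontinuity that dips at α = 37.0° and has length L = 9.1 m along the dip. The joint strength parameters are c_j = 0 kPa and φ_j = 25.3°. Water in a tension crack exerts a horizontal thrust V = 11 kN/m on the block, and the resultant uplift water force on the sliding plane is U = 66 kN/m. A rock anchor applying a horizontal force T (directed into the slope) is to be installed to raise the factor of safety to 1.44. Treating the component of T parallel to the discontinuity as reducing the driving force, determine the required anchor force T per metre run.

Resolving forces along and normal to the sliding plane, with the horizontal anchor force T adding T·sinα to the effective normal force and T·cosα acting up the plane against the driving force:
FS = [c_jL + (W cosα − U − V sinα + T sinα) tanφ_j] / [W sinα + V cosα − T cosα]
Without the anchor: N' = 143.8 kN/m, driving T_d = 171.9 kN/m, resisting R = 0·9.1 + 143.8·tan25.3° = 68.0 kN/m, FS = 0.40.
Setting FS = 1.44 and solving for T:
1.44·(171.9 − T cos37.0°) = 68.0 + T sin37.0°·tan25.3°
T·(sin37.0°·tan25.3° + 1.44·cos37.0°) = 1.44·171.9 − 68.0
T·(0.6018·0.4727 + 1.44·0.7986) = 247.5 − 68.0 = 179.5
T·1.4345 = 179.5
T = 125.1 kN/m

T = 125 kN/m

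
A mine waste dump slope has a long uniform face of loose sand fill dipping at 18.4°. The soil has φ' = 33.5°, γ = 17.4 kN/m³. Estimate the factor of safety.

FS = 1.99

For a dry cohesionless infinite slope the factor of safety is FS = tanφ' / tanβ.
FS = tan33.5° / tan18.4° = 0.6619 / 0.3327 = 1.990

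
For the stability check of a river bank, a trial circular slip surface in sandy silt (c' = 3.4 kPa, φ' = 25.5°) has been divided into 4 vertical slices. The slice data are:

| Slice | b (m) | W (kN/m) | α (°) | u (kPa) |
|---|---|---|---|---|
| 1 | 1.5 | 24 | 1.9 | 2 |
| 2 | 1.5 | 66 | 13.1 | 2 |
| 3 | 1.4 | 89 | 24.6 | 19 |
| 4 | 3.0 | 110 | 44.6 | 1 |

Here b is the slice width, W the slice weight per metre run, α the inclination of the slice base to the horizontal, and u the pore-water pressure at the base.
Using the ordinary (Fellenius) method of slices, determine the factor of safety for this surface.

Ordinary method of slices: FS = Σ[c'·Δl_i + (W_i cosα_i − u_i·Δl_i)·tanφ'] / Σ W_i sinα_i, with Δl_i = b_i / cosα_i.
Slice 1: Δl = 1.5/cos1.9° = 1.501 m; N'_1 = 24·cos1.9° − 2·1.501 = 21.0; c'Δl = 5.10; W sinα = 0.8
Slice 2: Δl = 1.5/cos13.1° = 1.540 m; N'_2 = 66·cos13.1° − 2·1.540 = 61.2; c'Δl = 5.24; W sinα = 15.0
Slice 3: Δl = 1.4/cos24.6° = 1.540 m; N'_3 = 89·cos24.6° − 19·1.540 = 51.7; c'Δl = 5.24; W sinα = 37.0
Slice 4: Δl = 3.0/cos44.6° = 4.213 m; N'_4 = 110·cos44.6° − 1·4.213 = 74.1; c'Δl = 14.33; W sinα = 77.2
Σc'Δl = 29.9 kN/m; ΣN' = 208.0 kN/m; ΣW sinα = 130.0 kN/m
Resisting = 29.9 + 208.0·tan25.5° = 29.9 + 99.2 = 129.1 kN/m
FS = 129.1 / 130.0 = 0.993

FS = 0.99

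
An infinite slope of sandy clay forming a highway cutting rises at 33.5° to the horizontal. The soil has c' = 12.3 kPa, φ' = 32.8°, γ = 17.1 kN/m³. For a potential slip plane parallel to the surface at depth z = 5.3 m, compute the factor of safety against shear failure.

FS = 1.27

For an infinite slope with a slip plane parallel to the surface (no pore pressure): FS = [c' + γz cos²β tanφ'] / [γz sinβ cosβ].
γz = 17.1·5.3 = 90.63 kN/m²
Numerator = 12.3 + 90.63·cos²33.5°·tan32.8° = 12.3 + 90.63·0.6954·0.6445 = 52.914 kPa
Denominator = 90.63·sin33.5°·cos33.5° = 90.63·0.5519·0.8339 = 41.713 kPa
FS = 52.914 / 41.713 = 1.269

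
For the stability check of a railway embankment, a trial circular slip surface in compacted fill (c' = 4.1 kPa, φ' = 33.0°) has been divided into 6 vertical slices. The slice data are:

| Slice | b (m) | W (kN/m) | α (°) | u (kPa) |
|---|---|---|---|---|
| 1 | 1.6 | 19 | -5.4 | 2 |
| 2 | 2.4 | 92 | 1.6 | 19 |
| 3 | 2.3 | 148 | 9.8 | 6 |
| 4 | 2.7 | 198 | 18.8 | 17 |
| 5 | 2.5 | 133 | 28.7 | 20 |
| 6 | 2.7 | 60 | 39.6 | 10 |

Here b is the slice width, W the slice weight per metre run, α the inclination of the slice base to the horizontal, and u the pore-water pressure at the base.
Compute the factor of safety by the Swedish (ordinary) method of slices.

Ordinary method of slices: FS = Σ[c'·Δl_i + (W_i cosα_i − u_i·Δl_i)·tanφ'] / Σ W_i sinα_i, with Δl_i = b_i / cosα_i.
Slice 1: Δl = 1.6/cos(-5.4°) = 1.607 m; N'_1 = 19·cos(-5.4°) − 2·1.607 = 15.7; c'Δl = 6.59; W sinα = -1.8
Slice 2: Δl = 2.4/cos1.6° = 2.401 m; N'_2 = 92·cos1.6° − 19·2.401 = 46.3; c'Δl = 9.84; W sinα = 2.6
Slice 3: Δl = 2.3/cos9.8° = 2.334 m; N'_3 = 148·cos9.8° − 6·2.334 = 131.8; c'Δl = 9.57; W sinα = 25.2
Slice 4: Δl = 2.7/cos18.8° = 2.852 m; N'_4 = 198·cos18.8° − 17·2.852 = 138.9; c'Δl = 11.69; W sinα = 63.8
Slice 5: Δl = 2.5/cos28.7° = 2.850 m; N'_5 = 133·cos28.7° − 20·2.850 = 59.7; c'Δl = 11.69; W sinα = 63.9
Slice 6: Δl = 2.7/cos39.6° = 3.504 m; N'_6 = 60·cos39.6° − 10·3.504 = 11.2; c'Δl = 14.37; W sinα = 38.2
Σc'Δl = 63.7 kN/m; ΣN' = 403.7 kN/m; ΣW sinα = 191.9 kN/m
Resisting = 63.7 + 403.7·tan33.0° = 63.7 + 262.2 = 325.9 kN/m
FS = 325.9 / 191.9 = 1.698

FS = 1.70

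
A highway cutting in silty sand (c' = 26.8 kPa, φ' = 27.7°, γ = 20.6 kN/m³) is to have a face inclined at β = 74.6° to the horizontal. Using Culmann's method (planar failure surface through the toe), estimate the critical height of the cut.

Culmann's analysis gives the critical failure plane at α_cr = (β + φ')/2 = (74.6 + 27.7)/2 = 51.1°, and the critical height
H_c = (4c'/γ) · sinβ cosφ' / [1 − cos(β − φ')]
    = (4·26.8/20.6) · sin74.6°·cos27.7° / [1 − cos(46.9°)]
    = 5.204 · 0.9641·0.8854 / [1 − 0.6833]
    = 5.204 · 0.8536 / 0.3167
    = 14.02 m

H_c = 14.02 m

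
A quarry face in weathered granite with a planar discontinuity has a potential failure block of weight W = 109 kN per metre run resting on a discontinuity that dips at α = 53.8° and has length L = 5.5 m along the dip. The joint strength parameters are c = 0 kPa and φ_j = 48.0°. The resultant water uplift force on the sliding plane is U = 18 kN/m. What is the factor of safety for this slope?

Resolving the block weight along and normal to the plane and applying the Mohr–Coulomb strength on the joint:
N' = W cosα − U = 109·cos53.8° − 18 = 46.4 kN/m
Driving force T = W sinα = 109·sin53.8° = 88.0 kN/m
Resisting force R = c·L + N'·tanφ_j = 0·5.5 + 46.4·tan48.0° = 0.0 + 51.5 = 51.5 kN/m
FS = R / T = 51.5 / 88.0 = 0.586

FS = 0.59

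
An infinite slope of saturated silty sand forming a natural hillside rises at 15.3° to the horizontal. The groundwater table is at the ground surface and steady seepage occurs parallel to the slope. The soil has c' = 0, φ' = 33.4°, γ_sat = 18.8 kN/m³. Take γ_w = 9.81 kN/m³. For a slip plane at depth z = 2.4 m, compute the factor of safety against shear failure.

With seepage parallel to the slope and the water table at the surface, the effective normal stress on the slip plane uses the buoyant unit weight γ' = γ_sat − γ_w while the driving shear stress uses γ_sat:
FS = [c' + γ' z cos²β tanφ'] / [γ_sat z sinβ cosβ]
(For c' = 0 this reduces to FS = (γ'/γ_sat)·tanφ'/tanβ.)
γ' = 18.8 − 9.81 = 8.99 kN/m³
Numerator = 0.0 + 8.99·2.4·cos²15.3°·tan33.4° = 0.0 + 8.99·2.4·0.9304·0.6594 = 13.236 kPa
Denominator = 18.8·2.4·sin15.3°·cos15.3° = 18.8·2.4·0.2639·0.9646 = 11.484 kPa
FS = 13.236 / 11.484 = 1.153

FS = 1.15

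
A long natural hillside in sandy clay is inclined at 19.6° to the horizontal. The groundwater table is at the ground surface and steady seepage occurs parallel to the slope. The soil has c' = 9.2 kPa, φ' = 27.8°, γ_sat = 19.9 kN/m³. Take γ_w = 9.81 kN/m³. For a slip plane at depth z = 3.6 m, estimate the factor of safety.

With seepage parallel to the slope and the water table at the surface, the effective normal stress on the slip plane uses the buoyant unit weight γ' = γ_sat − γ_w while the driving shear stress uses γ_sat:
FS = [c' + γ' z cos²β tanφ'] / [γ_sat z sinβ cosβ]
γ' = 19.9 − 9.81 = 10.09 kN/m³
Numerator = 9.2 + 10.09·3.6·cos²19.6°·tan27.8° = 9.2 + 10.09·3.6·0.8875·0.5272 = 26.196 kPa
Denominator = 19.9·3.6·sin19.6°·cos19.6° = 19.9·3.6·0.3355·0.9421 = 22.639 kPa
FS = 26.196 / 22.639 = 1.157

FS = 1.16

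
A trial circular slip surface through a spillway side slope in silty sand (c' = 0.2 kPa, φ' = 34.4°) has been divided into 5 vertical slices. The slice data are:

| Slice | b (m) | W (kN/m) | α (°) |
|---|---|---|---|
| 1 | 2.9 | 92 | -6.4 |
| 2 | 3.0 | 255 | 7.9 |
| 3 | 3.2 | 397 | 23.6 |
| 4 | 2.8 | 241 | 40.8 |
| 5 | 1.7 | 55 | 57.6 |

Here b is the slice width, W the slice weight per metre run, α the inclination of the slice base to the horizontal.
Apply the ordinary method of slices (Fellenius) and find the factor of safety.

FS = 1.63

Ordinary method of slices: FS = Σ[c'·Δl_i + (W_i cosα_i)·tanφ'] / Σ W_i sinα_i, with Δl_i = b_i / cosα_i.
Slice 1: Δl = 2.9/cos(-6.4°) = 2.918 m; N'_1 = 92·cos(-6.4°) = 91.4; c'Δl = 0.58; W sinα = -10.3
Slice 2: Δl = 3.0/cos7.9° = 3.029 m; N'_2 = 255·cos7.9° = 252.6; c'Δl = 0.61; W sinα = 35.0
Slice 3: Δl = 3.2/cos23.6° = 3.492 m; N'_3 = 397·cos23.6° = 363.8; c'Δl = 0.70; W sinα = 158.9
Slice 4: Δl = 2.8/cos40.8° = 3.699 m; N'_4 = 241·cos40.8° = 182.4; c'Δl = 0.74; W sinα = 157.5
Slice 5: Δl = 1.7/cos57.6° = 3.173 m; N'_5 = 55·cos57.6° = 29.5; c'Δl = 0.63; W sinα = 46.4
Σc'Δl = 3.3 kN/m; ΣN' = 919.7 kN/m; ΣW sinα = 387.6 kN/m
Resisting = 3.3 + 919.7·tan34.4° = 3.3 + 629.7 = 633.0 kN/m
FS = 633.0 / 387.6 = 1.633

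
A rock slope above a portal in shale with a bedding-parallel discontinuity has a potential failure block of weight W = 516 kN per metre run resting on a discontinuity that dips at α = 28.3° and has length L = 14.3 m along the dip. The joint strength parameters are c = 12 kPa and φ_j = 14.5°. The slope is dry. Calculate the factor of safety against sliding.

Resolving the block weight along and normal to the plane and applying the Mohr–Coulomb strength on the joint:
N' = W cosα = 516·cos28.3° = 454.3 kN/m
Driving force T = W sinα = 516·sin28.3° = 244.6 kN/m
Resisting force R = c·L + N'·tanφ_j = 12·14.3 + 454.3·tan14.5° = 171.6 + 117.5 = 289.1 kN/m
FS = R / T = 289.1 / 244.6 = 1.182

FS = 1.18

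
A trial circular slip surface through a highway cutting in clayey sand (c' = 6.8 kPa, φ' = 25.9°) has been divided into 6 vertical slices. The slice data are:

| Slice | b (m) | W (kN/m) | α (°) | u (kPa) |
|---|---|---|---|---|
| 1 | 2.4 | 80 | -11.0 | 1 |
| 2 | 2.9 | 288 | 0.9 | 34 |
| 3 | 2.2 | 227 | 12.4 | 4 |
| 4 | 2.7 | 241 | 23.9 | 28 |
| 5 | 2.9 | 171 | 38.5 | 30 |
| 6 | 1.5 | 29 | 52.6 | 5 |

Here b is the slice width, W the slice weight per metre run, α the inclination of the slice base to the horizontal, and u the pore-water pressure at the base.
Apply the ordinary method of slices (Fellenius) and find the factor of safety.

FS = 1.61

Ordinary method of slices: FS = Σ[c'·Δl_i + (W_i cosα_i − u_i·Δl_i)·tanφ'] / Σ W_i sinα_i, with Δl_i = b_i / cosα_i.
Slice 1: Δl = 2.4/cos(-11.0°) = 2.445 m; N'_1 = 80·cos(-11.0°) − 1·2.445 = 76.1; c'Δl = 16.63; W sinα = -15.3
Slice 2: Δl = 2.9/cos0.9° = 2.900 m; N'_2 = 288·cos0.9° − 34·2.900 = 189.4; c'Δl = 19.72; W sinα = 4.5
Slice 3: Δl = 2.2/cos12.4° = 2.253 m; N'_3 = 227·cos12.4° − 4·2.253 = 212.7; c'Δl = 15.32; W sinα = 48.7
Slice 4: Δl = 2.7/cos23.9° = 2.953 m; N'_4 = 241·cos23.9° − 28·2.953 = 137.6; c'Δl = 20.08; W sinα = 97.6
Slice 5: Δl = 2.9/cos38.5° = 3.706 m; N'_5 = 171·cos38.5° − 30·3.706 = 22.7; c'Δl = 25.20; W sinα = 106.5
Slice 6: Δl = 1.5/cos52.6° = 2.470 m; N'_6 = 29·cos52.6° − 5·2.470 = 5.3; c'Δl = 16.79; W sinα = 23.0
Σc'Δl = 113.7 kN/m; ΣN' = 643.7 kN/m; ΣW sinα = 265.1 kN/m
Resisting = 113.7 + 643.7·tan25.9° = 113.7 + 312.6 = 426.3 kN/m
FS = 426.3 / 265.1 = 1.608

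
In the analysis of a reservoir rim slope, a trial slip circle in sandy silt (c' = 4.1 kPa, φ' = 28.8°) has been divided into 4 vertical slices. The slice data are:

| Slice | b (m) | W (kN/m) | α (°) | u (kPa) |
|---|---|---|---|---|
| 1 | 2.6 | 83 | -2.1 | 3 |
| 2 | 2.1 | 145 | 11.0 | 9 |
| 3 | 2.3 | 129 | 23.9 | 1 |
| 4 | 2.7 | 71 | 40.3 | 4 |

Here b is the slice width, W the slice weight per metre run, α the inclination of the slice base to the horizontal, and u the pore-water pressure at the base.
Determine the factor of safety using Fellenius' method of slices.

Ordinary method of slices: FS = Σ[c'·Δl_i + (W_i cosα_i − u_i·Δl_i)·tanφ'] / Σ W_i sinα_i, with Δl_i = b_i / cosα_i.
Slice 1: Δl = 2.6/cos(-2.1°) = 2.602 m; N'_1 = 83·cos(-2.1°) − 3·2.602 = 75.1; c'Δl = 10.67; W sinα = -3.0
Slice 2: Δl = 2.1/cos11.0° = 2.139 m; N'_2 = 145·cos11.0° − 9·2.139 = 123.1; c'Δl = 8.77; W sinα = 27.7
Slice 3: Δl = 2.3/cos23.9° = 2.516 m; N'_3 = 129·cos23.9° − 1·2.516 = 115.4; c'Δl = 10.31; W sinα = 52.3
Slice 4: Δl = 2.7/cos40.3° = 3.540 m; N'_4 = 71·cos40.3° − 4·3.540 = 40.0; c'Δl = 14.51; W sinα = 45.9
Σc'Δl = 44.3 kN/m; ΣN' = 353.6 kN/m; ΣW sinα = 122.8 kN/m
Resisting = 44.3 + 353.6·tan28.8° = 44.3 + 194.4 = 238.7 kN/m
FS = 238.7 / 122.8 = 1.943

FS = 1.94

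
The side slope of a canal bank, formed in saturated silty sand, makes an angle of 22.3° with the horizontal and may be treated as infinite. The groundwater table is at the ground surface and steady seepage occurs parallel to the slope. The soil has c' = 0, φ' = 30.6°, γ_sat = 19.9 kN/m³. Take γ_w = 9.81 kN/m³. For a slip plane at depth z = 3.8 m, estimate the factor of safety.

FS = 0.73

With seepage parallel to the slope and the water table at the surface, the effective normal stress on the slip plane uses the buoyant unit weight γ' = γ_sat − γ_w while the driving shear stress uses γ_sat:
FS = [c' + γ' z cos²β tanφ'] / [γ_sat z sinβ cosβ]
(For c' = 0 this reduces to FS = (γ'/γ_sat)·tanφ'/tanβ.)
γ' = 19.9 − 9.81 = 10.09 kN/m³
Numerator = 0.0 + 10.09·3.8·cos²22.3°·tan30.6° = 0.0 + 10.09·3.8·0.8560·0.5914 = 19.410 kPa
Denominator = 19.9·3.8·sin22.3°·cos22.3° = 19.9·3.8·0.3795·0.9252 = 26.548 kPa
FS = 19.410 / 26.548 = 0.731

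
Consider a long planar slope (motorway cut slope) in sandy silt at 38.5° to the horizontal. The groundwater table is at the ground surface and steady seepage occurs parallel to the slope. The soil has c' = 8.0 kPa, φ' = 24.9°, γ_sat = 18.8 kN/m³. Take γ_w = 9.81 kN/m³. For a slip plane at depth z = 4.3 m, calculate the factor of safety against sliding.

With seepage parallel to the slope and the water table at the surface, the effective normal stress on the slip plane uses the buoyant unit weight γ' = γ_sat − γ_w while the driving shear stress uses γ_sat:
FS = [c' + γ' z cos²β tanφ'] / [γ_sat z sinβ cosβ]
γ' = 18.8 − 9.81 = 8.99 kN/m³
Numerator = 8.0 + 8.99·4.3·cos²38.5°·tan24.9° = 8.0 + 8.99·4.3·0.6125·0.4642 = 18.990 kPa
Denominator = 18.8·4.3·sin38.5°·cos38.5° = 18.8·4.3·0.6225·0.7826 = 39.384 kPa
FS = 18.990 / 39.384 = 0.482

FS = 0.48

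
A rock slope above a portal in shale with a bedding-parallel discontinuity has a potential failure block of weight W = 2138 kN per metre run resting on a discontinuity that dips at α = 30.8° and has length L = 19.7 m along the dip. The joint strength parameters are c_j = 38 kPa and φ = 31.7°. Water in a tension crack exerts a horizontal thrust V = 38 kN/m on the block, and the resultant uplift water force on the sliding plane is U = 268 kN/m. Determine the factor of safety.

FS = 1.51

Resolving the block weight along and normal to the plane and applying the Mohr–Coulomb strength on the joint:
N' = W cosα − U − V sinα = 2138·cos30.8° − 268 − 38·sin30.8° = 1549.0 kN/m
Driving force T = W sinα + V cosα = 2138·sin30.8° + 38·cos30.8° = 1127.4 kN/m
Resisting force R = c_j·L + N'·tanφ = 38·19.7 + 1549.0·tan31.7° = 748.6 + 956.7 = 1705.3 kN/m
FS = R / T = 1705.3 / 1127.4 = 1.513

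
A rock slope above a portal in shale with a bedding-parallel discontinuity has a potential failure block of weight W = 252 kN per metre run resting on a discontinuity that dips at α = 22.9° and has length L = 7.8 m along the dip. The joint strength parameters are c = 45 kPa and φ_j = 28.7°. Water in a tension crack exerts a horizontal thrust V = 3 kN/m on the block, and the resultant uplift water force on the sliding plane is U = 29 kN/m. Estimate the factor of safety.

FS = 4.58

Resolving the block weight along and normal to the plane and applying the Mohr–Coulomb strength on the joint:
N' = W cosα − U − V sinα = 252·cos22.9° − 29 − 3·sin22.9° = 202.0 kN/m
Driving force T = W sinα + V cosα = 252·sin22.9° + 3·cos22.9° = 100.8 kN/m
Resisting force R = c·L + N'·tanφ_j = 45·7.8 + 202.0·tan28.7° = 351.0 + 110.6 = 461.6 kN/m
FS = R / T = 461.6 / 100.8 = 4.578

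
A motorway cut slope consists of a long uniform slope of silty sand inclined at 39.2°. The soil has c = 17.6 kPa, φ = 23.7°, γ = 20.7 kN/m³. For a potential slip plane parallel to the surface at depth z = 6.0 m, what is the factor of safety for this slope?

FS = 0.83

For an infinite slope with a slip plane parallel to the surface (no pore pressure): FS = [c + γz cos²β tanφ] / [γz sinβ cosβ].
γz = 20.7·6.0 = 124.20 kN/m²
Numerator = 17.6 + 124.20·cos²39.2°·tan23.7° = 17.6 + 124.20·0.6005·0.4390 = 50.341 kPa
Denominator = 124.20·sin39.2°·cos39.2° = 124.20·0.6320·0.7749 = 60.832 kPa
FS = 50.341 / 60.832 = 0.828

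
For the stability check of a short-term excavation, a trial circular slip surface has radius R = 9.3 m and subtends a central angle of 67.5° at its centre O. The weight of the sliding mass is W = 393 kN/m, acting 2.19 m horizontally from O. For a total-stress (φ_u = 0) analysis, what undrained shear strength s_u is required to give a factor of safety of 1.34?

FS = s_u·L_a·R / (W·d), so s_u = FS·W·d / (L_a·R).
Arc length L_a = R·θ = 9.3·(67.5°·π/180) = 9.3·1.1781 = 10.96 m
s_u = 1.34·393·2.19 / (10.96·9.3) = 1153.3 / 101.89 = 11.32 kPa

s_u = 11.3 kPa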